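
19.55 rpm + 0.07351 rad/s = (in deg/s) 121.5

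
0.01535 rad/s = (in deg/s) 0.8795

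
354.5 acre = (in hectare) 143.5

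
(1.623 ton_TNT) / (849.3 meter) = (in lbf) 1.797e+06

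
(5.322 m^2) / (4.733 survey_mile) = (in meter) 0.0006987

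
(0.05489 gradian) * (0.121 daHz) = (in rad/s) 0.001043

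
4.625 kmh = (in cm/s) 128.5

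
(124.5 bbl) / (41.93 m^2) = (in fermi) 4.721e+14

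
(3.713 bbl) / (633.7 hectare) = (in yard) 1.019e-07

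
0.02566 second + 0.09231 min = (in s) 5.564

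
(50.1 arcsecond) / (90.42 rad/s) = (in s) 2.686e-06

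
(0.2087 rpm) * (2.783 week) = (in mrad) 3.679e+07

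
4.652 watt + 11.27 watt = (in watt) 15.92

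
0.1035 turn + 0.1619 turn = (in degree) 95.54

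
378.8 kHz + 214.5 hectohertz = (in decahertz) 4.002e+04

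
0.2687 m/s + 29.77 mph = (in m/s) 13.58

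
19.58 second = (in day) 0.0002266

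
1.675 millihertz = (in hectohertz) 1.675e-05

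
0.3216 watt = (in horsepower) 0.0004313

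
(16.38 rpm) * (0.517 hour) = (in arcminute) 1.098e+07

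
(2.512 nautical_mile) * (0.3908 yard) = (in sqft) 1.789e+04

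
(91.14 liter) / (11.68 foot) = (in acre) 6.326e-06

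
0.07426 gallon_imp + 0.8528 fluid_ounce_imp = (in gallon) 0.09558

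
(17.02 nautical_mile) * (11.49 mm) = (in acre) 0.0895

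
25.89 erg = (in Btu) 2.454e-09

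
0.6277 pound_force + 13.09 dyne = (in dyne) 2.792e+05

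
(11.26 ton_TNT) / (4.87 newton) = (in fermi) 9.674e+24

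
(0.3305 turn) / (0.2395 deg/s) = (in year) 1.575e-05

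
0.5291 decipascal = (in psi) 7.674e-06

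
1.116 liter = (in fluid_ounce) 37.74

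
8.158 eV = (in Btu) 1.239e-21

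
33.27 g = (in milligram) 3.327e+04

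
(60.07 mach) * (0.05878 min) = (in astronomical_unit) 4.822e-07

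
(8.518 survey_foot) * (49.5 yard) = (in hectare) 0.01175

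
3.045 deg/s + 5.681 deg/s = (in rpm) 1.454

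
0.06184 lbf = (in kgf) 0.02805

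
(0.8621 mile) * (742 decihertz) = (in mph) 2.303e+05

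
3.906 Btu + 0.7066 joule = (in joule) 4122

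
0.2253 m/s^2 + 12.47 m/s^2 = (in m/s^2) 12.7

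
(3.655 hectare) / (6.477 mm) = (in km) 5643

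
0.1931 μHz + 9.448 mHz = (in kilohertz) 9.448e-06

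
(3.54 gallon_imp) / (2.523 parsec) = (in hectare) 2.067e-23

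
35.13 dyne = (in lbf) 7.898e-05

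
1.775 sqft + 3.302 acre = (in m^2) 1.336e+04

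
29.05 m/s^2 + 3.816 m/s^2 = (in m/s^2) 32.87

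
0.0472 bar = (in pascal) 4720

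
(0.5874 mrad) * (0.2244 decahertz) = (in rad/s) 0.001318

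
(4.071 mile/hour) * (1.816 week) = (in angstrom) 1.999e+16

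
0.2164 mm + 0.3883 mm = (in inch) 0.02381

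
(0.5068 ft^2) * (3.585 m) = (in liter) 168.8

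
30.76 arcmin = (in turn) 0.001424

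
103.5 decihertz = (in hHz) 0.1035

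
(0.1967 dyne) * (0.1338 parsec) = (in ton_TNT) 1.941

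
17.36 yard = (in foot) 52.08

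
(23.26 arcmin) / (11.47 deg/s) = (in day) 3.912e-07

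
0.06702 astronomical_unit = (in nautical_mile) 5.414e+06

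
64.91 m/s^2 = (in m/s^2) 64.91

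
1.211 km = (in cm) 1.211e+05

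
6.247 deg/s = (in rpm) 1.041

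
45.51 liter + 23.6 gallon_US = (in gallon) 35.62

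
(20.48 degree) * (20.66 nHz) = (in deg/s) 4.231e-07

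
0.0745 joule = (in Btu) 7.061e-05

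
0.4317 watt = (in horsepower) 0.0005789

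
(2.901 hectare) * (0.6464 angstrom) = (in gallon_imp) 0.0004125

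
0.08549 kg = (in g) 85.49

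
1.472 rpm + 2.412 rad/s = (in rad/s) 2.566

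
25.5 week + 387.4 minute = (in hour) 4290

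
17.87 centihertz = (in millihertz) 178.7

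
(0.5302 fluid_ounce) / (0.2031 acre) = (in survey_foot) 6.259e-08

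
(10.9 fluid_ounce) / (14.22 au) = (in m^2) 1.515e-16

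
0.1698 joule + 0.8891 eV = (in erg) 1.698e+06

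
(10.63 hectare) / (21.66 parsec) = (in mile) 9.883e-17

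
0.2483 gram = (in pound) 0.0005474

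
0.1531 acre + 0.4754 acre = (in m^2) 2543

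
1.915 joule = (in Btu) 0.001815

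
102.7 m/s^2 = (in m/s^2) 102.7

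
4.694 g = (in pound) 0.01035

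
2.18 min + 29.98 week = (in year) 0.575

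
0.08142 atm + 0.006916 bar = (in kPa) 8.941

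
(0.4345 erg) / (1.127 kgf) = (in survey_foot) 1.29e-08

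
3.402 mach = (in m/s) 1158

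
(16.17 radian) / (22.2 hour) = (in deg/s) 0.01159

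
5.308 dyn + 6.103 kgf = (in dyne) 5.985e+06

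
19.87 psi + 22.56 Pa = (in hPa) 1370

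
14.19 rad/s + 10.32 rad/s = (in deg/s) 1404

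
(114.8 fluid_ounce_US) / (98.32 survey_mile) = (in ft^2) 2.31e-07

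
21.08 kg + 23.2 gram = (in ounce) 744.4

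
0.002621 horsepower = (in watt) 1.954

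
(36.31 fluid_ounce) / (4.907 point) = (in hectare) 6.203e-05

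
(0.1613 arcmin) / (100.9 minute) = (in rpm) 7.401e-08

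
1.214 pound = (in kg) 0.5507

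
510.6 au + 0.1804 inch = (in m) 7.638e+13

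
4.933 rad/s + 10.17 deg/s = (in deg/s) 292.8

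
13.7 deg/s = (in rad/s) 0.2391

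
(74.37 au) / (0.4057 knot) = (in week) 8.814e+07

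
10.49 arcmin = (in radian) 0.003051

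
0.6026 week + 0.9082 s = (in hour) 101.2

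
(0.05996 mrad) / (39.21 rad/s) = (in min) 2.549e-08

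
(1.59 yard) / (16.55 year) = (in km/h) 1.003e-08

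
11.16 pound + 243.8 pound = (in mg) 1.156e+08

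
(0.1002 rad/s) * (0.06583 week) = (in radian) 3989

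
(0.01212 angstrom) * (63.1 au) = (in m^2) 11.44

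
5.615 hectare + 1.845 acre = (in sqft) 6.848e+05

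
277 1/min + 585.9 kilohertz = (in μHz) 5.859e+11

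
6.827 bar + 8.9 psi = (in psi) 107.9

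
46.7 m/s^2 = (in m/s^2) 46.7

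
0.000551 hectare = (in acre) 0.001362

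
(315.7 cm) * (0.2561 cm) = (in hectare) 8.085e-07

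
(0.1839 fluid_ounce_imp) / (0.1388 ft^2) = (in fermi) 4.052e+11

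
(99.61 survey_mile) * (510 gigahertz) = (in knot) 1.589e+17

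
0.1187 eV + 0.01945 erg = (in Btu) 1.844e-12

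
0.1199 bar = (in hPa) 119.9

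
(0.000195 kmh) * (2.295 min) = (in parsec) 2.417e-19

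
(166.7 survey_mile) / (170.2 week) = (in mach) 7.654e-06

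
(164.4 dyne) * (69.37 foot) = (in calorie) 0.008308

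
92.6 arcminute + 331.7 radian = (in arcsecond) 6.842e+07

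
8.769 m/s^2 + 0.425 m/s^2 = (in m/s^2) 9.194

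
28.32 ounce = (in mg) 8.029e+05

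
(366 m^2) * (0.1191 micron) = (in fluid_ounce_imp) 1.534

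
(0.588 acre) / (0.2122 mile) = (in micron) 6.968e+06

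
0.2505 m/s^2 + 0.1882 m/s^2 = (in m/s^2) 0.4387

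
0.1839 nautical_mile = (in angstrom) 3.406e+12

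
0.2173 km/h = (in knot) 0.1173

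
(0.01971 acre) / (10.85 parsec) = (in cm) 2.382e-14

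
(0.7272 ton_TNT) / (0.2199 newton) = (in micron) 1.384e+16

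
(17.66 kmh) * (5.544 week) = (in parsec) 5.331e-10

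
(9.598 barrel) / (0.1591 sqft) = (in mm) 1.032e+05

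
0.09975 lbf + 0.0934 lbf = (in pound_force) 0.1932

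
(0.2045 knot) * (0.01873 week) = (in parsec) 3.862e-14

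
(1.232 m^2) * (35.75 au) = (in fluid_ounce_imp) 2.319e+17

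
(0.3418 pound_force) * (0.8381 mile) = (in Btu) 1.944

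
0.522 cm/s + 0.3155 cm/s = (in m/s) 0.008375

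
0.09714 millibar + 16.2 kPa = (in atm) 0.16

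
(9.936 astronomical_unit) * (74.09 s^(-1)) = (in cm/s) 1.101e+16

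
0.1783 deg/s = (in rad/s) 0.003112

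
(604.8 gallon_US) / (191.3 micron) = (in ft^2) 1.288e+05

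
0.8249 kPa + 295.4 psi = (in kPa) 2038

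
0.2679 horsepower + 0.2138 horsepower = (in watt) 359.2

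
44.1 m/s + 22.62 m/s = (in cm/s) 6672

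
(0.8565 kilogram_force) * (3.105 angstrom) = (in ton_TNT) 6.233e-19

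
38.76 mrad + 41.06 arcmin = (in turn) 0.00807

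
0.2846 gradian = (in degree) 0.2561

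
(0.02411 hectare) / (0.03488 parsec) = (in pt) 6.35e-10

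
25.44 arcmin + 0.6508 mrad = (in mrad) 8.051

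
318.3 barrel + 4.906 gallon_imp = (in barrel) 318.4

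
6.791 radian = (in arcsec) 1.401e+06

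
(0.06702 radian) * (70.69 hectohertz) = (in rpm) 4524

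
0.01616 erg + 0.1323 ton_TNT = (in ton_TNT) 0.1323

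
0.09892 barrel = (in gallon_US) 4.155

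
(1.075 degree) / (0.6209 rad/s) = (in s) 0.03022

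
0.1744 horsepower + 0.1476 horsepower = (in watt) 240.1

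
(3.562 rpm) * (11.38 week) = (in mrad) 2.567e+09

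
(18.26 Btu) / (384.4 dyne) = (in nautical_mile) 2706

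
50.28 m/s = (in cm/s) 5028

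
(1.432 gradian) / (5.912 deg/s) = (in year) 6.913e-09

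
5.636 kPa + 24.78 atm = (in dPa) 2.516e+07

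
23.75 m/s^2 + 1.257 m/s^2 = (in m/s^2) 25.01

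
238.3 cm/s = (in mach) 0.006999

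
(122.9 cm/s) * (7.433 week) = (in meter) 5.525e+06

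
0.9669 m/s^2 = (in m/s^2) 0.9669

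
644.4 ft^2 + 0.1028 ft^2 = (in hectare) 0.005988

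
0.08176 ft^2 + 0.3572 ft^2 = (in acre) 1.008e-05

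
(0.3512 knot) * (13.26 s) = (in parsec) 7.764e-17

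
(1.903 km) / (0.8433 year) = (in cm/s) 0.007156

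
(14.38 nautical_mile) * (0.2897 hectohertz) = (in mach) 2266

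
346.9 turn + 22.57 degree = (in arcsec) 4.497e+08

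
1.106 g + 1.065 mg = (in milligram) 1107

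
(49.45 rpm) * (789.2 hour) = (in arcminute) 5.058e+10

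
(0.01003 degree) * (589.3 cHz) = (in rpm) 0.009851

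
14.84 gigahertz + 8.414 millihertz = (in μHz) 1.484e+16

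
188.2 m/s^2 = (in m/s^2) 188.2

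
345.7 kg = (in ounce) 1.219e+04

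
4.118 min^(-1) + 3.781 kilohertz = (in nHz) 3.781e+12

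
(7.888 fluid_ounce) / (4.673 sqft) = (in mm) 0.5373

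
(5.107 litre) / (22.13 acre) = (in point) 0.0001616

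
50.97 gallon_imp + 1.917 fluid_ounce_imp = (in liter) 231.8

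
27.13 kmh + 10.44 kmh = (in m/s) 10.44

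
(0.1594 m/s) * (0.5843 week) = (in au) 3.765e-07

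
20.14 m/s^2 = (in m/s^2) 20.14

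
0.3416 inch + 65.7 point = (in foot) 0.1045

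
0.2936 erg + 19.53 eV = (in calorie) 7.017e-09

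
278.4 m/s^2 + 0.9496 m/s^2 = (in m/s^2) 279.3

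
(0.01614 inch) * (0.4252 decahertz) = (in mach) 5.119e-06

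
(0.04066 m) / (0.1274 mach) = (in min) 1.562e-05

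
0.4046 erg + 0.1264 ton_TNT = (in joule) 5.289e+08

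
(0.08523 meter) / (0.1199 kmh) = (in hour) 0.0007108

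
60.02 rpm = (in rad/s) 6.285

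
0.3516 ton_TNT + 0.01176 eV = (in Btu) 1.394e+06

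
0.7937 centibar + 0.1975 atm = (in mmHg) 156.1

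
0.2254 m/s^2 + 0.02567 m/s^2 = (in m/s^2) 0.2511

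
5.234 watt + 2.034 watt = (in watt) 7.268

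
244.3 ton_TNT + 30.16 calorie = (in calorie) 2.443e+11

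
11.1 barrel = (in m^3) 1.765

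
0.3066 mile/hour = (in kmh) 0.4934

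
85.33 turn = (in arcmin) 1.843e+06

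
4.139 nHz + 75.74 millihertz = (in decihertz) 0.7574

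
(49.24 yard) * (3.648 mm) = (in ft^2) 1.768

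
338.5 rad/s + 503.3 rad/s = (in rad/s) 841.8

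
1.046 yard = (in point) 2711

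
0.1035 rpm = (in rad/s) 0.01084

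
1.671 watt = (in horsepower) 0.002241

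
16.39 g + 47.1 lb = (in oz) 754.2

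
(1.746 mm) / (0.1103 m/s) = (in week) 2.617e-08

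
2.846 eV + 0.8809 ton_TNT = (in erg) 3.686e+16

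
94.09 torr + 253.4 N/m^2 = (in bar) 0.128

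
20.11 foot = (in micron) 6.13e+06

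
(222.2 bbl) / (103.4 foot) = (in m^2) 1.121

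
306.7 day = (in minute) 4.416e+05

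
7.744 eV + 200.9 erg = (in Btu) 1.904e-08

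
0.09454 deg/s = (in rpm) 0.01576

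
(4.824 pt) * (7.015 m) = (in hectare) 1.194e-06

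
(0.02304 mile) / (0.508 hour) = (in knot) 0.03941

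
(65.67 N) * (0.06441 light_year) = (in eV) 2.498e+35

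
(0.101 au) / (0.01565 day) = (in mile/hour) 2.5e+07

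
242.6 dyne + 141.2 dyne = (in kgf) 0.0003914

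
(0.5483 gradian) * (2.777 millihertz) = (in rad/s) 2.392e-05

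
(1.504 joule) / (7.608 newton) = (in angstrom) 1.977e+09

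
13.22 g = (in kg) 0.01322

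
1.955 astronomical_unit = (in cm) 2.925e+13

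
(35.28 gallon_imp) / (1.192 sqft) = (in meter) 1.448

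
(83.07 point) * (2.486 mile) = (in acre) 0.02897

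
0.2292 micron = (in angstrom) 2292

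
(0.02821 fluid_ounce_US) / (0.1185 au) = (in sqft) 5.066e-16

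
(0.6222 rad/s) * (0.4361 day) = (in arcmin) 8.059e+07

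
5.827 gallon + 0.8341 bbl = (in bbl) 0.9728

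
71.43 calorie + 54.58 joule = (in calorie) 84.47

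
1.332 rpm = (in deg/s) 7.992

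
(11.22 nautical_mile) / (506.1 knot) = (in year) 2.531e-06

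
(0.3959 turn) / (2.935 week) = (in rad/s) 1.401e-06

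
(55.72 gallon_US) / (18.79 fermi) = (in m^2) 1.123e+13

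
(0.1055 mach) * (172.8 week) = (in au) 0.0251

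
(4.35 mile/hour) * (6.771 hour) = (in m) 4.74e+04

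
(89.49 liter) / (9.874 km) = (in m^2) 9.063e-06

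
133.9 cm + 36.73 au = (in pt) 1.558e+16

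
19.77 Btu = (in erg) 2.086e+11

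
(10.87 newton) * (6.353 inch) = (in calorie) 0.4192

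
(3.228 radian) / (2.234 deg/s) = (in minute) 1.38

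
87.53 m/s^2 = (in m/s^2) 87.53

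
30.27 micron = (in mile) 1.881e-08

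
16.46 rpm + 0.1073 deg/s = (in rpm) 16.48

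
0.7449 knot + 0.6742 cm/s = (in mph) 0.8723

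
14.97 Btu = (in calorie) 3775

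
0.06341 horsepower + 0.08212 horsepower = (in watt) 108.5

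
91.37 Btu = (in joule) 9.64e+04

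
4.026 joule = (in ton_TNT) 9.622e-10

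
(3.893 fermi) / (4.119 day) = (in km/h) 3.938e-20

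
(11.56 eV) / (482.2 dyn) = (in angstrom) 3.841e-06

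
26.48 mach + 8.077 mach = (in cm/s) 1.177e+06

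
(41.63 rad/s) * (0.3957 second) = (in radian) 16.47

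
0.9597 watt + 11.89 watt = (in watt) 12.85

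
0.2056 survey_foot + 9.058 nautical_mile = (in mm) 1.678e+07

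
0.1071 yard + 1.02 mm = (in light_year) 1.046e-17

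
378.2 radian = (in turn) 60.19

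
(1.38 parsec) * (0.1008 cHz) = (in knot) 8.344e+13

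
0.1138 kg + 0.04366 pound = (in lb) 0.2945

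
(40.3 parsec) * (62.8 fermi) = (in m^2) 7.809e+04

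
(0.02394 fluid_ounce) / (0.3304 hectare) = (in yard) 2.343e-10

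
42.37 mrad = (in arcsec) 8739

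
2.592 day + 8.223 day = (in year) 0.02963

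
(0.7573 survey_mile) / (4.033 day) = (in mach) 1.027e-05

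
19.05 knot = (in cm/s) 980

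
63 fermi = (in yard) 6.89e-14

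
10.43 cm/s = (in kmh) 0.3755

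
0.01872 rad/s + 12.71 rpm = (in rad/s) 1.35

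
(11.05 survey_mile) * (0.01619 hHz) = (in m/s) 2.879e+04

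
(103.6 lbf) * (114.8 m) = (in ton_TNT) 1.264e-05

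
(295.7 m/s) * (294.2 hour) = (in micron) 3.132e+14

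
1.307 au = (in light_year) 2.067e-05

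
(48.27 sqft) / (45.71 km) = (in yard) 0.0001073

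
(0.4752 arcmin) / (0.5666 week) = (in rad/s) 4.034e-10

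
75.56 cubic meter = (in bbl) 475.3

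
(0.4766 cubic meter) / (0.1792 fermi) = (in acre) 6.572e+11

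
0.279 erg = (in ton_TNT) 6.668e-18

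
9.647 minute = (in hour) 0.1608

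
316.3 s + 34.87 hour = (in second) 1.258e+05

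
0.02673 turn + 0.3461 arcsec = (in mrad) 168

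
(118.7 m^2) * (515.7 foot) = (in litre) 1.866e+07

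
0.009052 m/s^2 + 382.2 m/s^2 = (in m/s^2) 382.2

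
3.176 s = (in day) 3.676e-05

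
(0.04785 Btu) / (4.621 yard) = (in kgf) 1.218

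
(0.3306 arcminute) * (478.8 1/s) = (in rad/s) 0.04605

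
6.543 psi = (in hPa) 451.1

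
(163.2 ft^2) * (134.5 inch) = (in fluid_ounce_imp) 1.823e+06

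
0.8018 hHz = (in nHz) 8.018e+10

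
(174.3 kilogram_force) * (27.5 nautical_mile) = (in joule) 8.705e+07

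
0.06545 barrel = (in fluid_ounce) 351.9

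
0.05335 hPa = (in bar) 5.335e-05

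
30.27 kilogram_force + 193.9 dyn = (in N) 296.8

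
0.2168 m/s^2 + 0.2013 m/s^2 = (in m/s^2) 0.4181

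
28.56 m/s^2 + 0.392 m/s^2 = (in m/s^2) 28.95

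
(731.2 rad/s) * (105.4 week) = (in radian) 4.661e+10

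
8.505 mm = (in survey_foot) 0.0279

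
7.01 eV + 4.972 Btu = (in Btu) 4.972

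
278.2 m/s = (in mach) 0.817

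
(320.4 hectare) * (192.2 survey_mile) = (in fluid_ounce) 3.351e+16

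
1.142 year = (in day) 416.8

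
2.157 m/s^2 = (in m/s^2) 2.157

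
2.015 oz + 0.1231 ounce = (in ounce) 2.138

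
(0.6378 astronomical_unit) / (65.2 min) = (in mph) 5.456e+07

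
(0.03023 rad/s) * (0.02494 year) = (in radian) 2.378e+04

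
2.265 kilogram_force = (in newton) 22.21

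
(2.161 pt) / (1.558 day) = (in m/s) 5.663e-09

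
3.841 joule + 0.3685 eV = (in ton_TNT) 9.18e-10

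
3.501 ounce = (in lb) 0.2188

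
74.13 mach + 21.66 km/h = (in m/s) 2.525e+04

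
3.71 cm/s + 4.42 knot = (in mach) 0.006787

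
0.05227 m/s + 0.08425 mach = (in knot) 55.86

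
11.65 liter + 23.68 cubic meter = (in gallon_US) 6259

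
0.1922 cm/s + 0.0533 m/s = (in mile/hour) 0.1235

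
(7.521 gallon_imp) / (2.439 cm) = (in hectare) 0.0001402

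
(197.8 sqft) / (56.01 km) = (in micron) 328.1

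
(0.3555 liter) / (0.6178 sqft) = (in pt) 17.56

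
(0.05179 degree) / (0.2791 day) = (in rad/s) 3.748e-08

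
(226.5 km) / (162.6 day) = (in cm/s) 1.612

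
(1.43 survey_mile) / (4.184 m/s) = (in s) 550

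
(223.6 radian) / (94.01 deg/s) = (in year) 4.321e-06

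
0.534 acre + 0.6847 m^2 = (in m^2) 2162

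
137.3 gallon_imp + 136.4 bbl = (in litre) 2.231e+04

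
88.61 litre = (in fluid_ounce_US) 2996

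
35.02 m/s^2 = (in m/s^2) 35.02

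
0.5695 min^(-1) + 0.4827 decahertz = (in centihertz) 483.6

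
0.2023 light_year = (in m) 1.914e+15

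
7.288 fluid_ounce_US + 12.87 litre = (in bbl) 0.08231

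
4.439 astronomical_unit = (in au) 4.439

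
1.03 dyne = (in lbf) 2.316e-06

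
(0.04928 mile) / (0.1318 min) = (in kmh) 36.1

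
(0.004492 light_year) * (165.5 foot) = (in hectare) 2.144e+11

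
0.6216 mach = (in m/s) 211.7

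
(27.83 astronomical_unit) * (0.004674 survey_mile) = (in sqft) 3.371e+14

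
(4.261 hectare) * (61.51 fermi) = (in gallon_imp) 5.765e-07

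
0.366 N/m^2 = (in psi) 5.308e-05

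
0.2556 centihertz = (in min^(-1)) 0.1534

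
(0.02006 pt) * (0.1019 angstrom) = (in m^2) 7.211e-17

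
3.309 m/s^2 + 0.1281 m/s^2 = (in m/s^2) 3.437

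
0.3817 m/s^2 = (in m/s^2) 0.3817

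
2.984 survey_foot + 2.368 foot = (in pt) 4624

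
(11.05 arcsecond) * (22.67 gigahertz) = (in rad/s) 1.214e+06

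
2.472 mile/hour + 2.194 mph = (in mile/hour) 4.666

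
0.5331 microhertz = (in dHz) 5.331e-06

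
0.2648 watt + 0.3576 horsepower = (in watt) 266.9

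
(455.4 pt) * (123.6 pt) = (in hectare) 7.005e-07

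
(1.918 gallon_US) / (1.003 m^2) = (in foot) 0.02375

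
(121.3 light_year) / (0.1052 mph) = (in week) 4.035e+13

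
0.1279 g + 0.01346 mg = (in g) 0.1279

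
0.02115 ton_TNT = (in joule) 8.849e+07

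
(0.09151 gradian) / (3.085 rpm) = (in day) 5.15e-08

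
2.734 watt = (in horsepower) 0.003666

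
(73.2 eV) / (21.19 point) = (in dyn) 1.569e-10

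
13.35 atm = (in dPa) 1.353e+07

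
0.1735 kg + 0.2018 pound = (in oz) 9.349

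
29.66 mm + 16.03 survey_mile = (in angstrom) 2.58e+14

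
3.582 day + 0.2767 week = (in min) 7947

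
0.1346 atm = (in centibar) 13.64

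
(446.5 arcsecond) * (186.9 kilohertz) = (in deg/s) 2.318e+04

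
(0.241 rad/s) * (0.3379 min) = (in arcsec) 1.008e+06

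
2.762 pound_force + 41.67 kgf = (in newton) 420.9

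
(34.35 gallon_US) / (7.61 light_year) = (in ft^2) 1.944e-17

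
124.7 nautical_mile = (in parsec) 7.484e-12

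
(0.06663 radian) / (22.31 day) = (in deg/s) 1.981e-06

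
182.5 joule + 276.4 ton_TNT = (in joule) 1.156e+12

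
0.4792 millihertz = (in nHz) 4.792e+05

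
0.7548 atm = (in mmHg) 573.6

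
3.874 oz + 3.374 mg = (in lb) 0.2421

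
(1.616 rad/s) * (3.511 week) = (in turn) 5.461e+05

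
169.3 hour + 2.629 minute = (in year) 0.01933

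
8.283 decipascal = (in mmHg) 0.006213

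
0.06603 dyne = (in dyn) 0.06603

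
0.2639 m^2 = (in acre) 6.521e-05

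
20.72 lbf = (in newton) 92.17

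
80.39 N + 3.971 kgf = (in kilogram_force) 12.17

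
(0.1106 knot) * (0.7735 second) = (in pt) 124.8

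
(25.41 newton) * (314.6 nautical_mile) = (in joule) 1.48e+07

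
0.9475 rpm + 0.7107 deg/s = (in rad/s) 0.1116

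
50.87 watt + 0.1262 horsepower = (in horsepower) 0.1944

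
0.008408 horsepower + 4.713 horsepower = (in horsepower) 4.721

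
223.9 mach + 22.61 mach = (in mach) 246.5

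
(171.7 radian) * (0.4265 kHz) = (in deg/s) 4.196e+06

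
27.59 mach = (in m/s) 9394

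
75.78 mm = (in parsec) 2.456e-18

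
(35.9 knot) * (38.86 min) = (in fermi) 4.306e+19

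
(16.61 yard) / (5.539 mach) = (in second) 0.008053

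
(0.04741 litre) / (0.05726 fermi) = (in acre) 2.046e+08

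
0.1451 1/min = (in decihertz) 0.02418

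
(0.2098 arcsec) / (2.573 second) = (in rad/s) 3.953e-07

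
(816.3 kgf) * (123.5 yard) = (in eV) 5.642e+24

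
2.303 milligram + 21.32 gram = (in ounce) 0.7521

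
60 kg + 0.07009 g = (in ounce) 2116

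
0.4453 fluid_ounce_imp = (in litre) 0.01265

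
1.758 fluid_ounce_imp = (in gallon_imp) 0.01099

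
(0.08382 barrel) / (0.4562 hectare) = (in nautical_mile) 1.577e-09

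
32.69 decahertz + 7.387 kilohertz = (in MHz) 0.007714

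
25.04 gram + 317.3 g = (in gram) 342.3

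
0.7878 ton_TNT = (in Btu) 3.124e+06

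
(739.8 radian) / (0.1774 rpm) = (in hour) 11.06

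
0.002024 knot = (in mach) 3.058e-06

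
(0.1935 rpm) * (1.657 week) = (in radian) 2.031e+04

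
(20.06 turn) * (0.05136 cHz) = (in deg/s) 3.709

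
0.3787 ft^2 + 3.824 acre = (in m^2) 1.548e+04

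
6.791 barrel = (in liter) 1080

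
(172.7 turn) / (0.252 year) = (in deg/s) 0.007823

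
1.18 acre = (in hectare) 0.4775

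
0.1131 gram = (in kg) 0.0001131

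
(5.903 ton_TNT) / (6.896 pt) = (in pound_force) 2.282e+12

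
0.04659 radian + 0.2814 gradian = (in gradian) 3.247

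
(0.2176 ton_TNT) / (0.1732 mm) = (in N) 5.257e+12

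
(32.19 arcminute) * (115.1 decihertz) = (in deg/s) 6.175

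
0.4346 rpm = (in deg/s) 2.608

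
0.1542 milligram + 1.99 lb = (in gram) 902.6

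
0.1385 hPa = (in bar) 0.0001385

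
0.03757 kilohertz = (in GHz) 3.757e-08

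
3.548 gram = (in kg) 0.003548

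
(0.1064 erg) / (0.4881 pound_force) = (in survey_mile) 3.045e-12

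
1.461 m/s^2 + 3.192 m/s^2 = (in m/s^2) 4.653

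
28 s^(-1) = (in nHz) 2.8e+10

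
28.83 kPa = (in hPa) 288.3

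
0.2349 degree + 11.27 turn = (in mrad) 7.082e+04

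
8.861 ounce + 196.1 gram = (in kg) 0.4473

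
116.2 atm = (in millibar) 1.177e+05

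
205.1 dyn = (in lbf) 0.0004611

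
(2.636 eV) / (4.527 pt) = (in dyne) 2.645e-11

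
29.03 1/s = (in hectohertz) 0.2903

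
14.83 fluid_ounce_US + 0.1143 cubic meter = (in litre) 114.7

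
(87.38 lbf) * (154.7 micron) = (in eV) 3.753e+17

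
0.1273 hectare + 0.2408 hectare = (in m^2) 3681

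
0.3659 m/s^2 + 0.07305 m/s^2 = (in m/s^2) 0.439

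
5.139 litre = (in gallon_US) 1.358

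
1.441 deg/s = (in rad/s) 0.02515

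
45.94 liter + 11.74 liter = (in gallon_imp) 12.69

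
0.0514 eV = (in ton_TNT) 1.968e-30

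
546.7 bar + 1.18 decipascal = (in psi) 7929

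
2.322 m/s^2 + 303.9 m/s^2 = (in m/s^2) 306.2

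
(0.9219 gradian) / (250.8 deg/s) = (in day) 3.829e-08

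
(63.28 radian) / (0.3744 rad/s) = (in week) 0.0002795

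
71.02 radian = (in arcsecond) 1.465e+07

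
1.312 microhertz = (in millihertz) 0.001312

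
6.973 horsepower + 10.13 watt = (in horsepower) 6.987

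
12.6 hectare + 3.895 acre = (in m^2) 1.418e+05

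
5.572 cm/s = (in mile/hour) 0.1246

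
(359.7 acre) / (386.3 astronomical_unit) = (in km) 2.519e-11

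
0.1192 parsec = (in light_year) 0.3888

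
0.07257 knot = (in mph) 0.08351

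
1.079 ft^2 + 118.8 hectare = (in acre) 293.6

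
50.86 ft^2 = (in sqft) 50.86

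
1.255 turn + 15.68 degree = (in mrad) 8159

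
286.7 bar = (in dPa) 2.867e+08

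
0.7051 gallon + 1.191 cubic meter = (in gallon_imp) 262.6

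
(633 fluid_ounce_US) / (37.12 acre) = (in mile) 7.743e-11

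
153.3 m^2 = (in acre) 0.03788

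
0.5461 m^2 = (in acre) 0.0001349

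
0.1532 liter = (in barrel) 0.0009636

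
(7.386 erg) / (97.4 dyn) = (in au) 5.069e-15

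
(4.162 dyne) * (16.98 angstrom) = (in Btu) 6.698e-17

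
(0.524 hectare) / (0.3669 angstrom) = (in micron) 1.428e+20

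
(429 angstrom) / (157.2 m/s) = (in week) 4.512e-16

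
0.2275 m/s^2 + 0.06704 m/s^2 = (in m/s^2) 0.2945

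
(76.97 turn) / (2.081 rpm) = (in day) 0.02569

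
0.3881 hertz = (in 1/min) 23.29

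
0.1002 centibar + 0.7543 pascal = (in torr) 0.7572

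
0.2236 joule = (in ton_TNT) 5.344e-11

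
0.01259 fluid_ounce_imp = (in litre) 0.0003577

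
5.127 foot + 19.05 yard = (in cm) 1898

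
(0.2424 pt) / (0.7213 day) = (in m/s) 1.372e-09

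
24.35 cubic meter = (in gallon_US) 6433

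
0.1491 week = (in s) 9.018e+04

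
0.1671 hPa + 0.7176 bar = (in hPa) 717.8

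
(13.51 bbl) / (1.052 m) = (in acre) 0.0005045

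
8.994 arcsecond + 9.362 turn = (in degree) 3370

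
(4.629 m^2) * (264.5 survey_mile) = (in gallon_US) 5.205e+08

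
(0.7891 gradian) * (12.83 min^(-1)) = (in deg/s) 0.1519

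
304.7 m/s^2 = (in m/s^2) 304.7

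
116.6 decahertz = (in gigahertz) 1.166e-06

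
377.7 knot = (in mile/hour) 434.6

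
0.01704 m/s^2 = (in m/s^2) 0.01704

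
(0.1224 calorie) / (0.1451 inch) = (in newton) 139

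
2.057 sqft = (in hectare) 1.911e-05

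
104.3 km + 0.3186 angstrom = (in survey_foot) 3.422e+05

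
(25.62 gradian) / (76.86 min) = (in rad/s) 8.727e-05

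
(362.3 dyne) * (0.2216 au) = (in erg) 1.201e+15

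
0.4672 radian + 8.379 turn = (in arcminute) 1.826e+05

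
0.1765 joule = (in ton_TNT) 4.218e-11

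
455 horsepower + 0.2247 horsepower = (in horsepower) 455.2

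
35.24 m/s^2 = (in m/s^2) 35.24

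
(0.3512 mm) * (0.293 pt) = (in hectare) 3.63e-12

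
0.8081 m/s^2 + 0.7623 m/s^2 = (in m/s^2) 1.57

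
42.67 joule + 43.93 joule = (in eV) 5.405e+20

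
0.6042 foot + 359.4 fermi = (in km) 0.0001842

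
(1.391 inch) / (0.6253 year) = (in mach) 5.262e-12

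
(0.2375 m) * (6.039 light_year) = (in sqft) 1.461e+17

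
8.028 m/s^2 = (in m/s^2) 8.028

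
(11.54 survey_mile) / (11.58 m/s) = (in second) 1604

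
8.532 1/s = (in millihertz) 8532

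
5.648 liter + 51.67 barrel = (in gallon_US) 2172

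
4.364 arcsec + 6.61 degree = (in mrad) 115.4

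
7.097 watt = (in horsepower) 0.009517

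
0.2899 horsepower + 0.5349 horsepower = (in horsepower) 0.8248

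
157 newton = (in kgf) 16.01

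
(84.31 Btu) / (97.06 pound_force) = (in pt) 5.84e+05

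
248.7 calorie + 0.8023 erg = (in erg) 1.041e+10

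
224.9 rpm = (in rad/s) 23.55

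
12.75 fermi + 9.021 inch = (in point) 649.5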